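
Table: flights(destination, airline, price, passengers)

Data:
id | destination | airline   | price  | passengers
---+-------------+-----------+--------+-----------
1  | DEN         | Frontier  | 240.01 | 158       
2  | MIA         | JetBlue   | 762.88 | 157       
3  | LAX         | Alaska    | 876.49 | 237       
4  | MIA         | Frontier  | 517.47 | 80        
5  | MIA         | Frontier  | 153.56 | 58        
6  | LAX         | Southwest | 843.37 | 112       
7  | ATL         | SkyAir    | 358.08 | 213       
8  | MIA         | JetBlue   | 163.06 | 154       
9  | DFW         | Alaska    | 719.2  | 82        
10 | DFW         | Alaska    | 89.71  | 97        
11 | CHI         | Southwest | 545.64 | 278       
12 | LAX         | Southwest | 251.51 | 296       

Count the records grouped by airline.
SELECT airline, COUNT(*) as count
FROM flights
GROUP BY airline

Result:
  Alaska: 3
  Frontier: 3
  JetBlue: 2
  SkyAir: 1
  Southwest: 3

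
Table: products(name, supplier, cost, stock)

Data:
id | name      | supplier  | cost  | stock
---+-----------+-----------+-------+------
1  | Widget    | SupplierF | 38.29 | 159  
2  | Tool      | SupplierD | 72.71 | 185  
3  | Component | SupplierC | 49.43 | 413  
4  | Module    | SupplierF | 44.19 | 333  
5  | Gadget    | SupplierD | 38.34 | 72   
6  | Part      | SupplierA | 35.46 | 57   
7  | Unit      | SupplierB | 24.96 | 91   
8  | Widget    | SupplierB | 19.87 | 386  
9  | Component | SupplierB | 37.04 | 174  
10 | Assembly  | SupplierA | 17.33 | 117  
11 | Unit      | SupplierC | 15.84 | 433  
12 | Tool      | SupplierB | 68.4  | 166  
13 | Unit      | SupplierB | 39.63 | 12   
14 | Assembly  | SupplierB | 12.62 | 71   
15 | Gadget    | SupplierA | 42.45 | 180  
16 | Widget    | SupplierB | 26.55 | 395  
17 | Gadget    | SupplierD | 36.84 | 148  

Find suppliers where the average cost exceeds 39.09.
SELECT supplier, AVG(cost)
FROM products
GROUP BY supplier
HAVING AVG(cost) > 39.09

Result:
  SupplierD: avg=49.30
  SupplierF: avg=41.24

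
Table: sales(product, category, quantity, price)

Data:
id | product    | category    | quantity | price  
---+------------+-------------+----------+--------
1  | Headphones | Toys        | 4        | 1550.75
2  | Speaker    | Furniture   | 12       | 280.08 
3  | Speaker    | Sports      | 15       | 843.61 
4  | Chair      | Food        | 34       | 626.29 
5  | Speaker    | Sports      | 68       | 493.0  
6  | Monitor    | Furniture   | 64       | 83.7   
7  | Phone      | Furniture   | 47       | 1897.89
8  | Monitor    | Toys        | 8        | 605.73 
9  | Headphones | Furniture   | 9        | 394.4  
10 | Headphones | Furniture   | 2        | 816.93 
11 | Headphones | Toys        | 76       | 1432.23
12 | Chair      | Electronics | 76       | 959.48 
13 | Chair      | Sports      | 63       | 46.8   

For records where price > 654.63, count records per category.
SELECT category, COUNT(*)
FROM sales
WHERE price > 654.63
GROUP BY category

Note: WHERE filters rows before grouping.

Result:
  Electronics: 1
  Furniture: 2
  Sports: 1
  Toys: 2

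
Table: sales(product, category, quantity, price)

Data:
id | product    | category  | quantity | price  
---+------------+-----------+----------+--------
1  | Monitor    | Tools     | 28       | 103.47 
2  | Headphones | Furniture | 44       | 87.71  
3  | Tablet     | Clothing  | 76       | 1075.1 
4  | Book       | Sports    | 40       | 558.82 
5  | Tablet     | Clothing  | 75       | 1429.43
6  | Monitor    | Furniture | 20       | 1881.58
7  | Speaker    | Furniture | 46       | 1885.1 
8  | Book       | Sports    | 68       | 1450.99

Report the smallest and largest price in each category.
SELECT category, MIN(price), MAX(price)
FROM sales
GROUP BY category

Result:
  Clothing: min=1075.10, max=1429.43
  Furniture: min=87.71, max=1885.10
  Sports: min=558.82, max=1450.99
  Tools: min=103.47, max=103.47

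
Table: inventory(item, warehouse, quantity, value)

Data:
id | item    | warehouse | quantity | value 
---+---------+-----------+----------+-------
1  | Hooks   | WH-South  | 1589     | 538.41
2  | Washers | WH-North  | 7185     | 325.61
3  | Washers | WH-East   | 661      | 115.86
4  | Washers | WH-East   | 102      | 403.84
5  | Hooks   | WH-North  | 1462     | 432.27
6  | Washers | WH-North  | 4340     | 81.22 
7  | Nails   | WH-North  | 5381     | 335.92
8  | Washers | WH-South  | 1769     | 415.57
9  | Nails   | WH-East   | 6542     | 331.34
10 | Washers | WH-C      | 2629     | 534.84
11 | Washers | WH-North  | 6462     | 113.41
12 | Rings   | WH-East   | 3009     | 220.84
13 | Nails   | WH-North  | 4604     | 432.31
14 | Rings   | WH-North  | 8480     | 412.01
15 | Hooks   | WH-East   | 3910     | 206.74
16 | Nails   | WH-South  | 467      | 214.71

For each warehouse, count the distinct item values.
SELECT warehouse, COUNT(DISTINCT item)
FROM inventory
GROUP BY warehouse

Result:
  WH-C: 1 distinct
  WH-East: 4 distinct
  WH-North: 4 distinct
  WH-South: 3 distinct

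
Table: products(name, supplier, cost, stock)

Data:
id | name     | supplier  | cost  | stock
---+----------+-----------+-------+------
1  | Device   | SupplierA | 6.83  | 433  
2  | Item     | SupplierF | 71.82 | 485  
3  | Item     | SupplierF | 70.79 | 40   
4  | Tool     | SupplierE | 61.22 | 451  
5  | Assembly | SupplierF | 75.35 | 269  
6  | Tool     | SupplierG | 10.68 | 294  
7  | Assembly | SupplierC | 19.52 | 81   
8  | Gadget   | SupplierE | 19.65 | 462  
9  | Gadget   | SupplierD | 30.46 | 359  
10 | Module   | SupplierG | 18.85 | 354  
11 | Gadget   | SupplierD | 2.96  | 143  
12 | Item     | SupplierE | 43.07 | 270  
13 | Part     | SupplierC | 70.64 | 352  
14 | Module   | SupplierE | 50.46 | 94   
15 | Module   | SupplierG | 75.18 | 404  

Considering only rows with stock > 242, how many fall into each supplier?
SELECT supplier, COUNT(*)
FROM products
WHERE stock > 242
GROUP BY supplier

Note: WHERE filters rows before grouping.

Result:
  SupplierA: 1
  SupplierC: 1
  SupplierD: 1
  SupplierE: 3
  SupplierF: 2
  SupplierG: 3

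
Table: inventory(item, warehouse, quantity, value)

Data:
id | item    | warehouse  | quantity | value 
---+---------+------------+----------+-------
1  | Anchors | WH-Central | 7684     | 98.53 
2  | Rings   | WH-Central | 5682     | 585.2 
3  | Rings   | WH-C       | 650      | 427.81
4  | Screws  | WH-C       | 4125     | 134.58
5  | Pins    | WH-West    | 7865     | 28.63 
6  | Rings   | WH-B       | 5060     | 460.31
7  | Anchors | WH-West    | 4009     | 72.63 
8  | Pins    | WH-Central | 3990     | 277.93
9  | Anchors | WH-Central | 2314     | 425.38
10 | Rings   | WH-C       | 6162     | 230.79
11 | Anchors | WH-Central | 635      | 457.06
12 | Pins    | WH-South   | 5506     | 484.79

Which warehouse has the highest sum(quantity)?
SELECT warehouse, SUM(quantity) as val
FROM inventory
GROUP BY warehouse
ORDER BY val DESC
LIMIT 1

Result: WH-Central with sum(quantity) = 20305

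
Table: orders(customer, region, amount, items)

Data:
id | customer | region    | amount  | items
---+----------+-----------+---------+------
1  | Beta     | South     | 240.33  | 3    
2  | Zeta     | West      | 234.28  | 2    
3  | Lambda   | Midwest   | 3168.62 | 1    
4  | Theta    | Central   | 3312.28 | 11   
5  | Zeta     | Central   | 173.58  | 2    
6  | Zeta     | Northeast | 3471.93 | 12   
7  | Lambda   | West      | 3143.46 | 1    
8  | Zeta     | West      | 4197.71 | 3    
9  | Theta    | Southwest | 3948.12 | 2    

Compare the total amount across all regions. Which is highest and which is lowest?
SELECT region, SUM(amount)
FROM orders
GROUP BY region
ORDER BY SUM(amount)

All groups:
  South: 240.33
  Midwest: 3168.62
  Northeast: 3471.93
  Central: 3485.86
  Southwest: 3948.12
  West: 7575.45

Highest: West (7575.45)
Lowest: South (240.33)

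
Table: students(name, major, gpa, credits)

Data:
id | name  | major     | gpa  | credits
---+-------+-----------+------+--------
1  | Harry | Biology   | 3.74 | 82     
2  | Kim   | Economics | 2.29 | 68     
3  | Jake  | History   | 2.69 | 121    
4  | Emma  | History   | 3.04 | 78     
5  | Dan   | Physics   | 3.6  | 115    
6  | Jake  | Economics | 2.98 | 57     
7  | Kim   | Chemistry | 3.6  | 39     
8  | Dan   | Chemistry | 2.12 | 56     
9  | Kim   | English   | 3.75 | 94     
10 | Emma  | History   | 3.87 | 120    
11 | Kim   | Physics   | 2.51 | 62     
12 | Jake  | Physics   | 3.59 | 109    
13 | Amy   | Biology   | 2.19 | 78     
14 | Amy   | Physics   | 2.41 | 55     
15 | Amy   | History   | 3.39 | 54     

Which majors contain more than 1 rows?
SELECT major, COUNT(*) as cnt
FROM students
GROUP BY major
HAVING COUNT(*) > 1

Result:
  Biology: 2
  Chemistry: 2
  Economics: 2
  History: 4
  Physics: 4

Note: HAVING filters groups after aggregation, WHERE filters rows before.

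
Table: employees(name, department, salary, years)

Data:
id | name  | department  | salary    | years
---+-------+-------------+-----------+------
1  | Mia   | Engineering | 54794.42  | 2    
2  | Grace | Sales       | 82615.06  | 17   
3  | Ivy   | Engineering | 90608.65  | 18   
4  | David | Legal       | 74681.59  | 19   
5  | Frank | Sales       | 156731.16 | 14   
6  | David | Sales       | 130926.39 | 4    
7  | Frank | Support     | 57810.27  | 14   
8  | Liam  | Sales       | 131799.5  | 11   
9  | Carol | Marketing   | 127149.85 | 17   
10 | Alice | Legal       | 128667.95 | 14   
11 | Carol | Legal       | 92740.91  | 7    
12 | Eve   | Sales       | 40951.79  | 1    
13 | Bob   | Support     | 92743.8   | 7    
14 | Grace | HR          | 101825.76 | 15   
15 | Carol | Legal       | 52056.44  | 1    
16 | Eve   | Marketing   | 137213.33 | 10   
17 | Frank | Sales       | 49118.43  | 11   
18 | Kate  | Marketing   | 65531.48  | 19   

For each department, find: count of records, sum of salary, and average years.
SELECT department,
       COUNT(*) as cnt,
       SUM(salary) as total_salary,
       AVG(years) as avg_years
FROM employees
GROUP BY department

Result:
  Engineering: 2 records, 145403.07 total salary, 10.00 avg years
  HR: 1 records, 101825.76 total salary, 15.00 avg years
  Legal: 4 records, 348146.89 total salary, 10.25 avg years
  Marketing: 3 records, 329894.66 total salary, 15.33 avg years
  Sales: 6 records, 592142.33 total salary, 9.67 avg years
  Support: 2 records, 150554.07 total salary, 10.50 avg years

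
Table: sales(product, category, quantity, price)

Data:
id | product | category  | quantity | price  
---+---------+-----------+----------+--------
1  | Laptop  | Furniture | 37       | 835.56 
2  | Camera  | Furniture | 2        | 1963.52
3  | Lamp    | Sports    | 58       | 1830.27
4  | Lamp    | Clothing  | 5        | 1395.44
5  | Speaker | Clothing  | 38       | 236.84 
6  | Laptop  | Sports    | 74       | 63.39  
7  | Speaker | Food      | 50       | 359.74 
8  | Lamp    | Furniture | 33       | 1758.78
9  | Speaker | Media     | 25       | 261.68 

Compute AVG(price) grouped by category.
SELECT category, AVG(price) as result
FROM sales
GROUP BY category

Result:
  Clothing: 816.14
  Food: 359.74
  Furniture: 1519.29
  Media: 261.68
  Sports: 946.83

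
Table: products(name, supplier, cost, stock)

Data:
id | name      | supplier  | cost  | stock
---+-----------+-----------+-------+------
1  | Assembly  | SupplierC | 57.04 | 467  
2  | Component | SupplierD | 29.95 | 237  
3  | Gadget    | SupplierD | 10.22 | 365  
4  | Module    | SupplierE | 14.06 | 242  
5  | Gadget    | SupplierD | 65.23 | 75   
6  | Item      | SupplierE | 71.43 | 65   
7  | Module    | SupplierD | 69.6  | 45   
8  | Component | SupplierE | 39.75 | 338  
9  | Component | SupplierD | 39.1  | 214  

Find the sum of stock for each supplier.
SELECT supplier, SUM(stock) as result
FROM products
GROUP BY supplier

Result:
  SupplierC: 467
  SupplierD: 936
  SupplierE: 645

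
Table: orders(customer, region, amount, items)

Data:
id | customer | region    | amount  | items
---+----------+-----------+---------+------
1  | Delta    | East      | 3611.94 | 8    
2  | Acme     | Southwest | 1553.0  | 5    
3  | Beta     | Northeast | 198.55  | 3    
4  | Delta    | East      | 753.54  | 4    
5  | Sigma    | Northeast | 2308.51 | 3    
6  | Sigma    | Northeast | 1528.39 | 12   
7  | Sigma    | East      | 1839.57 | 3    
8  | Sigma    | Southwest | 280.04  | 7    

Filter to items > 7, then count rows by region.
SELECT region, COUNT(*)
FROM orders
WHERE items > 7
GROUP BY region

Note: WHERE filters rows before grouping.

Result:
  East: 1
  Northeast: 1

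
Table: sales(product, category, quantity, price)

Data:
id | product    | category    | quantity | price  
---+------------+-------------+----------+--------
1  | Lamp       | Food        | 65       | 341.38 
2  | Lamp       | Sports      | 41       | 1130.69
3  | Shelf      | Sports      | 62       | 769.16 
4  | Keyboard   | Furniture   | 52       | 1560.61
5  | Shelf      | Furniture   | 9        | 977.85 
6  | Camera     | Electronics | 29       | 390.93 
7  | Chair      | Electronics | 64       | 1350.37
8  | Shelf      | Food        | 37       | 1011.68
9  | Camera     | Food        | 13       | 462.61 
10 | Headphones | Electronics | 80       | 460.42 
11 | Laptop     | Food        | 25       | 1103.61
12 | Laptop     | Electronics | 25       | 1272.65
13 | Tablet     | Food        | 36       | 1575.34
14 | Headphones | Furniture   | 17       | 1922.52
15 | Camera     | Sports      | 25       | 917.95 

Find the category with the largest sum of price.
SELECT category, SUM(price) as val
FROM sales
GROUP BY category
ORDER BY val DESC
LIMIT 1

Result: Food with sum(price) = 4494.62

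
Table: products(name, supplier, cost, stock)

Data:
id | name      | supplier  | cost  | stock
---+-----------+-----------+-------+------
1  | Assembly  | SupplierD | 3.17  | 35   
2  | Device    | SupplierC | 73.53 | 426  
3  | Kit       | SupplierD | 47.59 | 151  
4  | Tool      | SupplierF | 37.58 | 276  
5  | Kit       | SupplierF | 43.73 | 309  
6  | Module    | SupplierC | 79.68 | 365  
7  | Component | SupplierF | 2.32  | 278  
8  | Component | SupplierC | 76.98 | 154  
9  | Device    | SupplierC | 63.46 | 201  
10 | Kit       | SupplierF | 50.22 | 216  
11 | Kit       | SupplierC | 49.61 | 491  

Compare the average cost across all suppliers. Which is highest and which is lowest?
SELECT supplier, AVG(cost)
FROM products
GROUP BY supplier
ORDER BY AVG(cost)

All groups:
  SupplierD: 25.38
  SupplierF: 33.46
  SupplierC: 68.65

Highest: SupplierC (68.65)
Lowest: SupplierD (25.38)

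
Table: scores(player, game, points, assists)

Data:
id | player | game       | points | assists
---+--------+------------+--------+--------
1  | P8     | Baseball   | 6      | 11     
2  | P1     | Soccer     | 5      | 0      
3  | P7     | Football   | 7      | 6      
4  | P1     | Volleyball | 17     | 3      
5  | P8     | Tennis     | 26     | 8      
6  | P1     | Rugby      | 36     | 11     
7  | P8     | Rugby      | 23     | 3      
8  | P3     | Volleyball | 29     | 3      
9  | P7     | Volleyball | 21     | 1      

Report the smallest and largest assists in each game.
SELECT game, MIN(assists), MAX(assists)
FROM scores
GROUP BY game

Result:
  Baseball: min=11, max=11
  Football: min=6, max=6
  Rugby: min=3, max=11
  Soccer: min=0, max=0
  Tennis: min=8, max=8
  Volleyball: min=1, max=3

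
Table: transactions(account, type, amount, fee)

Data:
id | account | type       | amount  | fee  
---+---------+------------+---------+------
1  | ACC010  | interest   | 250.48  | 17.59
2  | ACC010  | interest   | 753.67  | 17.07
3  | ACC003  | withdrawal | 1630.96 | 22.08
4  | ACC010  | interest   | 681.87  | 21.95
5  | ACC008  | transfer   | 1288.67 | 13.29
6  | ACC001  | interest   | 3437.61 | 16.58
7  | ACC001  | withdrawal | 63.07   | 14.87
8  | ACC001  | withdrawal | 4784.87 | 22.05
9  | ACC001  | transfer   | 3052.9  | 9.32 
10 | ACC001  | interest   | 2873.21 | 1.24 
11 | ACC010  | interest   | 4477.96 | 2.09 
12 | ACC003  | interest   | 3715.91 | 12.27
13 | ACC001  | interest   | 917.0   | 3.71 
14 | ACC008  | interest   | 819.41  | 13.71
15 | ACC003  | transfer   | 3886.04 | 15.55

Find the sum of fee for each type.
SELECT type, SUM(fee) as result
FROM transactions
GROUP BY type

Result:
  interest: 106.21
  transfer: 38.16
  withdrawal: 59.00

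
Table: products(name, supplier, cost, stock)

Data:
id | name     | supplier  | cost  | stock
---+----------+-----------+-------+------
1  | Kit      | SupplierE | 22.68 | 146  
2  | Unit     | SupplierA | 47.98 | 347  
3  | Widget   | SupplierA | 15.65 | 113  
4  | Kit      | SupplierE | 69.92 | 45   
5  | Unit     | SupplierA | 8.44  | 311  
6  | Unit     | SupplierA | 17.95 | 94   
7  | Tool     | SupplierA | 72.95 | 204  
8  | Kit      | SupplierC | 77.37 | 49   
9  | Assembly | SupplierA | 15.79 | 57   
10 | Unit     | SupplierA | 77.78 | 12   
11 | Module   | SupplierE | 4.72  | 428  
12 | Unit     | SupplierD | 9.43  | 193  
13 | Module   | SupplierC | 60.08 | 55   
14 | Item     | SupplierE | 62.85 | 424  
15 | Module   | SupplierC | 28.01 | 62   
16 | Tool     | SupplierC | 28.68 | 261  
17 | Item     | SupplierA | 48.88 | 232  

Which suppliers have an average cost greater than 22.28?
SELECT supplier, AVG(cost)
FROM products
GROUP BY supplier
HAVING AVG(cost) > 22.28

Result:
  SupplierA: avg=38.18
  SupplierC: avg=48.54
  SupplierE: avg=40.04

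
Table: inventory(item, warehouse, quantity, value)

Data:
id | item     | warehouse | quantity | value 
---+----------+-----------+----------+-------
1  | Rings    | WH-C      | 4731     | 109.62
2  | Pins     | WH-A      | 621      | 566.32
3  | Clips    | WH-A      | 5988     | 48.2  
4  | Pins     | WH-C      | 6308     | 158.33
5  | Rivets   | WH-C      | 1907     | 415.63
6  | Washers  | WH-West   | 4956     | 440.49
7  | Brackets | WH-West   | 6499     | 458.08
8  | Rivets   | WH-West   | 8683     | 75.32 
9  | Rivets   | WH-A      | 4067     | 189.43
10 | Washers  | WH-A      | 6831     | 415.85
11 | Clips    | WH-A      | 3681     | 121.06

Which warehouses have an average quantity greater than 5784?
SELECT warehouse, AVG(quantity)
FROM inventory
GROUP BY warehouse
HAVING AVG(quantity) > 5784

Result:
  WH-West: avg=6712.67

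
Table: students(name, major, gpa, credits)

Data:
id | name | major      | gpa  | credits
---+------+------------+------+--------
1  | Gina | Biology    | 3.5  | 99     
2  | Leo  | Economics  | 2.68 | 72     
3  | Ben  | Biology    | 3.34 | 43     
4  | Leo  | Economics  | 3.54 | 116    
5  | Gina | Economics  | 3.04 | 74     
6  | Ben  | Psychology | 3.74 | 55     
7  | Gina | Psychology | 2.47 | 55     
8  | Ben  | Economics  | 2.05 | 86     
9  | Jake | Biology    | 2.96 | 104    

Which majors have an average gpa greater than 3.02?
SELECT major, AVG(gpa)
FROM students
GROUP BY major
HAVING AVG(gpa) > 3.02

Result:
  Biology: avg=3.27
  Psychology: avg=3.11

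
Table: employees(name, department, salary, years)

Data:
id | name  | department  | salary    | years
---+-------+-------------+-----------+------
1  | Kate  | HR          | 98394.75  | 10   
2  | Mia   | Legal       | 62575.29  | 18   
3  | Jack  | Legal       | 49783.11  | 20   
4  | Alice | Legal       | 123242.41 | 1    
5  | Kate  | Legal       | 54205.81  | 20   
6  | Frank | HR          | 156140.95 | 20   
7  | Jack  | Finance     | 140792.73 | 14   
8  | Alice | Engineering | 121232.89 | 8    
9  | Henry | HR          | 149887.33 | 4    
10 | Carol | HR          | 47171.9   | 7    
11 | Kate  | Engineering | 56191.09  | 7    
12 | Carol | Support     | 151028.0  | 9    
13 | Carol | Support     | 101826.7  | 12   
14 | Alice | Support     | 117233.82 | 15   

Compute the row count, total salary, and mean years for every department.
SELECT department,
       COUNT(*) as cnt,
       SUM(salary) as total_salary,
       AVG(years) as avg_years
FROM employees
GROUP BY department

Result:
  Engineering: 2 records, 177423.98 total salary, 7.50 avg years
  Finance: 1 records, 140792.73 total salary, 14.00 avg years
  HR: 4 records, 451594.93 total salary, 10.25 avg years
  Legal: 4 records, 289806.62 total salary, 14.75 avg years
  Support: 3 records, 370088.52 total salary, 12.00 avg years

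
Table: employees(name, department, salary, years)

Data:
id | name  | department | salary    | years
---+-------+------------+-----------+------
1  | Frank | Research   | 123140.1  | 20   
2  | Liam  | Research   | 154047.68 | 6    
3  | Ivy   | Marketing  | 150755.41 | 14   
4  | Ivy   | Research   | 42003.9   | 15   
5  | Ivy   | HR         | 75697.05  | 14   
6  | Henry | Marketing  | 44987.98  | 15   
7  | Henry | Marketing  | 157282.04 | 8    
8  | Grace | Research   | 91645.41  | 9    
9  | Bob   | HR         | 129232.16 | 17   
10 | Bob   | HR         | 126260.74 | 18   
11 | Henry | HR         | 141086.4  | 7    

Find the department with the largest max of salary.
SELECT department, MAX(salary) as val
FROM employees
GROUP BY department
ORDER BY val DESC
LIMIT 1

Result: Marketing with max(salary) = 157282.04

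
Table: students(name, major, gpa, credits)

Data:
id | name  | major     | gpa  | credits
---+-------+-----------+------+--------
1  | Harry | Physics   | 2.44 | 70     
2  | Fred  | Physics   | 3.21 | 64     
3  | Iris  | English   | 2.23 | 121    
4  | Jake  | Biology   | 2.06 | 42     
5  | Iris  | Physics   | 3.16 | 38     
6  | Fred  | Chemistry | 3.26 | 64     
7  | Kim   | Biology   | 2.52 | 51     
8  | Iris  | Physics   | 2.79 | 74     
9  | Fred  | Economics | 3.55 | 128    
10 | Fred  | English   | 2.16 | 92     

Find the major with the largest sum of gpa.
SELECT major, SUM(gpa) as val
FROM students
GROUP BY major
ORDER BY val DESC
LIMIT 1

Result: Physics with sum(gpa) = 11.60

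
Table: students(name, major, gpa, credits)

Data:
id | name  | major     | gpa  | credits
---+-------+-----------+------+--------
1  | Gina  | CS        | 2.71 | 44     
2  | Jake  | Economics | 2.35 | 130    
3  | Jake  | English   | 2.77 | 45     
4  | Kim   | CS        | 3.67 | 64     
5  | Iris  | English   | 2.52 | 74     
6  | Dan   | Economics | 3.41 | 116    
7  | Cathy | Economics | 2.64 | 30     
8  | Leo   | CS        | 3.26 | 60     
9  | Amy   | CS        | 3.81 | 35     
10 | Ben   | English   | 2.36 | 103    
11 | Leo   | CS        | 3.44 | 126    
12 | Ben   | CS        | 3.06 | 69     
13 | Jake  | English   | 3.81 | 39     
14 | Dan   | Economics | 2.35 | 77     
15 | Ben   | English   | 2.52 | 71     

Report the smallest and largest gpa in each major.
SELECT major, MIN(gpa), MAX(gpa)
FROM students
GROUP BY major

Result:
  CS: min=2.71, max=3.81
  Economics: min=2.35, max=3.41
  English: min=2.36, max=3.81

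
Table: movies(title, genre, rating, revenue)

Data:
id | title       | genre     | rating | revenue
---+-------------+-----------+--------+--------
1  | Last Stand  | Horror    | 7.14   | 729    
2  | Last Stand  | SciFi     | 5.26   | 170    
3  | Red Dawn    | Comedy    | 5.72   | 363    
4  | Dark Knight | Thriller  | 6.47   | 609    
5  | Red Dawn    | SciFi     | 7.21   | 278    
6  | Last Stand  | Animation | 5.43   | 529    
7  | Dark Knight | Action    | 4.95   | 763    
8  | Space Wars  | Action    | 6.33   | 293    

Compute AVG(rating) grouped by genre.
SELECT genre, AVG(rating) as result
FROM movies
GROUP BY genre

Result:
  Action: 5.64
  Animation: 5.43
  Comedy: 5.72
  Horror: 7.14
  SciFi: 6.24
  Thriller: 6.47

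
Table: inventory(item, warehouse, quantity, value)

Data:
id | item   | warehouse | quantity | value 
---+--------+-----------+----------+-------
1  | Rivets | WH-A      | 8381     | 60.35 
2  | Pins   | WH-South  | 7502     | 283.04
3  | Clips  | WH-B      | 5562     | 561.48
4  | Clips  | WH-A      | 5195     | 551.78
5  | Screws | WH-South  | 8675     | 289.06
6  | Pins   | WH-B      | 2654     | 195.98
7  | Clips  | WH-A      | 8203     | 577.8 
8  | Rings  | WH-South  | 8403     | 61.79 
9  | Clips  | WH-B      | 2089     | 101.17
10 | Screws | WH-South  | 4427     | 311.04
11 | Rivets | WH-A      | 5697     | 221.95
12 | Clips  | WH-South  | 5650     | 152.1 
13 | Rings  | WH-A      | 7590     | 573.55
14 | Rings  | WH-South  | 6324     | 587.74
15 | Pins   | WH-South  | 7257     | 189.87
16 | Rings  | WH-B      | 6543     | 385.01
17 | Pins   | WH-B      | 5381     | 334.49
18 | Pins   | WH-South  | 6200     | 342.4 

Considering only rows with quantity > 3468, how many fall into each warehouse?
SELECT warehouse, COUNT(*)
FROM inventory
WHERE quantity > 3468
GROUP BY warehouse

Note: WHERE filters rows before grouping.

Result:
  WH-A: 5
  WH-B: 3
  WH-South: 8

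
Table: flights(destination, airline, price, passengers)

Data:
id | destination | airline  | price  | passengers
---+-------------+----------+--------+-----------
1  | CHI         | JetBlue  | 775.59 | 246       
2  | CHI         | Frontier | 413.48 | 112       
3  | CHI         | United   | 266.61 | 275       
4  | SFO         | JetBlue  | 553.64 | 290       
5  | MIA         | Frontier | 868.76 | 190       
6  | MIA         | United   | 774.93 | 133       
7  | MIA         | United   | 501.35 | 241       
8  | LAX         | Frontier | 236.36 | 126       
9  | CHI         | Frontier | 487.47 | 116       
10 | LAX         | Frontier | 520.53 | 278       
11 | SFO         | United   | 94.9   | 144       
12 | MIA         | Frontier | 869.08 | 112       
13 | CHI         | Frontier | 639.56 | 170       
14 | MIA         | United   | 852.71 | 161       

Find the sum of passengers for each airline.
SELECT airline, SUM(passengers) as result
FROM flights
GROUP BY airline

Result:
  Frontier: 1104
  JetBlue: 536
  United: 954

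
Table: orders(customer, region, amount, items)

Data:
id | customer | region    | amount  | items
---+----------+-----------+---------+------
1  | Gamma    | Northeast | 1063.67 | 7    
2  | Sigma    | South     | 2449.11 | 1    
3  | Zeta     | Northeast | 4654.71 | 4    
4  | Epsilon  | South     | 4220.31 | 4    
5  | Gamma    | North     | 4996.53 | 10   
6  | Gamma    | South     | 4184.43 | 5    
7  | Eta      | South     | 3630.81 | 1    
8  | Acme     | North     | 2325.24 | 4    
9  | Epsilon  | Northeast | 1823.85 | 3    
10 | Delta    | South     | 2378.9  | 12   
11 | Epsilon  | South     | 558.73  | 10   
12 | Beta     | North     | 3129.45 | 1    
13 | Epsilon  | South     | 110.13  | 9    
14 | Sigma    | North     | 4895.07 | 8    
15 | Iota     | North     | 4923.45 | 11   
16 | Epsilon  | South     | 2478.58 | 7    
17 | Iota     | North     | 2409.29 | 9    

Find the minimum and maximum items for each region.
SELECT region, MIN(items), MAX(items)
FROM orders
GROUP BY region

Result:
  North: min=1, max=11
  Northeast: min=3, max=7
  South: min=1, max=12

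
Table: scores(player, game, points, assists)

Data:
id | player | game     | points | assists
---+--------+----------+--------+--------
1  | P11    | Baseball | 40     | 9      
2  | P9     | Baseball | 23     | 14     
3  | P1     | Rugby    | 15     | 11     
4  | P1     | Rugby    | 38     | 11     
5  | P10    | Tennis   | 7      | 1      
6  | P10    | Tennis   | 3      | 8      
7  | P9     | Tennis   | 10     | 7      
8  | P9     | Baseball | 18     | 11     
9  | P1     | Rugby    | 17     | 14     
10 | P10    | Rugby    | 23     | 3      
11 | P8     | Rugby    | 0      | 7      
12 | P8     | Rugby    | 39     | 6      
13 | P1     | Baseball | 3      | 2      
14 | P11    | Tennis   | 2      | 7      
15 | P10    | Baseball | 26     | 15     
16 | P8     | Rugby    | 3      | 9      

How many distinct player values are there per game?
SELECT game, COUNT(DISTINCT player)
FROM scores
GROUP BY game

Result:
  Baseball: 4 distinct
  Rugby: 3 distinct
  Tennis: 3 distinct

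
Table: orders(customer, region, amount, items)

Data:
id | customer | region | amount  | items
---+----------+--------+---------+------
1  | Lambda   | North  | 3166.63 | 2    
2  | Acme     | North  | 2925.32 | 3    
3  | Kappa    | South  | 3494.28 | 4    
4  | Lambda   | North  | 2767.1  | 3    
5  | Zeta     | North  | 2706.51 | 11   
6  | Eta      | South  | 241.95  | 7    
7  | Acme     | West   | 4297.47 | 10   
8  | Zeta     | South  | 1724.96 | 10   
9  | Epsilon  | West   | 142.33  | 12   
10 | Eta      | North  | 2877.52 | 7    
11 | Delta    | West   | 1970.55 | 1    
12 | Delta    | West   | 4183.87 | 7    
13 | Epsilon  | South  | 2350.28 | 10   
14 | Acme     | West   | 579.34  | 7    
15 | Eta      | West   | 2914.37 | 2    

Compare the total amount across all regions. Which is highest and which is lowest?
SELECT region, SUM(amount)
FROM orders
GROUP BY region
ORDER BY SUM(amount)

All groups:
  South: 7811.47
  West: 14087.93
  North: 14443.08

Highest: North (14443.08)
Lowest: South (7811.47)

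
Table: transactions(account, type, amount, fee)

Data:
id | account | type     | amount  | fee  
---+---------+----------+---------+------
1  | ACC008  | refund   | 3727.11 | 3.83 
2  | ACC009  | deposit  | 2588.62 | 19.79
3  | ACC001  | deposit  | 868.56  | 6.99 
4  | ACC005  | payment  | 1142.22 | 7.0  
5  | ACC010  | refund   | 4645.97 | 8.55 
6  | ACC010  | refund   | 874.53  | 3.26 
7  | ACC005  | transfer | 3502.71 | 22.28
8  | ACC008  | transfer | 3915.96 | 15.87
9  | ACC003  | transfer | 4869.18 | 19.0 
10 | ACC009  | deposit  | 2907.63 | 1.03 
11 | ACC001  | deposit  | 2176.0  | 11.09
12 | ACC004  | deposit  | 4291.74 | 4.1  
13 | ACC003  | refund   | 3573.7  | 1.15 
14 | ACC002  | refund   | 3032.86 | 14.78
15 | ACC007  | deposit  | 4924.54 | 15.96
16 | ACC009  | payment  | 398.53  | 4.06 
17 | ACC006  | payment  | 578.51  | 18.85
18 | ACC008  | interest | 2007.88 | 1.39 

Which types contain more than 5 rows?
SELECT type, COUNT(*) as cnt
FROM transactions
GROUP BY type
HAVING COUNT(*) > 5

Result:
  deposit: 6

Note: HAVING filters groups after aggregation, WHERE filters rows before.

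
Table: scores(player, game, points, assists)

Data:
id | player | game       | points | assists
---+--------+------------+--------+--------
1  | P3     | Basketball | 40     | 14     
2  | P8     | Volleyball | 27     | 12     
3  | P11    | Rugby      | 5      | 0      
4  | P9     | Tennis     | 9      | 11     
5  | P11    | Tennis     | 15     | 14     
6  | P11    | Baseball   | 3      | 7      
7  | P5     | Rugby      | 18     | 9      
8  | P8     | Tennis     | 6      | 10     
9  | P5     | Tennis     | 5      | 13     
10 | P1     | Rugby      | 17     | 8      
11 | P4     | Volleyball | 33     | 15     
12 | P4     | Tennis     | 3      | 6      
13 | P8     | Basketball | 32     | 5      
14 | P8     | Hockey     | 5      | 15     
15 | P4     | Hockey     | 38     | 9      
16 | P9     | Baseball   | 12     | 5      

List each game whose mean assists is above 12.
SELECT game, AVG(assists)
FROM scores
GROUP BY game
HAVING AVG(assists) > 12

Result:
  Volleyball: avg=13.50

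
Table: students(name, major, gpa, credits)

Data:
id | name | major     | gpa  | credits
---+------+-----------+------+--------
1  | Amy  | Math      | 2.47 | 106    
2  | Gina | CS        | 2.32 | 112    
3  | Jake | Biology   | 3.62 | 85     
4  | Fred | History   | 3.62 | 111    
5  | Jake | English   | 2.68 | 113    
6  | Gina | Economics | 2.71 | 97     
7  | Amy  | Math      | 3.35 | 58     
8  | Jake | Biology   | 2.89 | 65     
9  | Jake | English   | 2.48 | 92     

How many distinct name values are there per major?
SELECT major, COUNT(DISTINCT name)
FROM students
GROUP BY major

Result:
  Biology: 1 distinct
  CS: 1 distinct
  Economics: 1 distinct
  English: 1 distinct
  History: 1 distinct
  Math: 1 distinct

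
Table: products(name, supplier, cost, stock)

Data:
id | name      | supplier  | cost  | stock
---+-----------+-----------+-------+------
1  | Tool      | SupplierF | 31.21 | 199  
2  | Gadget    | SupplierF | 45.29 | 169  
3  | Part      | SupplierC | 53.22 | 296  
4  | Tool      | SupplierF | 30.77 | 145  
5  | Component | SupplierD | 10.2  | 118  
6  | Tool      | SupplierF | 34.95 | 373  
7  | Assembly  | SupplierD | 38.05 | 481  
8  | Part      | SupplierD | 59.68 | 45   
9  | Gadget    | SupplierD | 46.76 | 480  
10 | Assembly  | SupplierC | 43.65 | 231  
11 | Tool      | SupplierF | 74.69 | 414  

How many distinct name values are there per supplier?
SELECT supplier, COUNT(DISTINCT name)
FROM products
GROUP BY supplier

Result:
  SupplierC: 2 distinct
  SupplierD: 4 distinct
  SupplierF: 2 distinct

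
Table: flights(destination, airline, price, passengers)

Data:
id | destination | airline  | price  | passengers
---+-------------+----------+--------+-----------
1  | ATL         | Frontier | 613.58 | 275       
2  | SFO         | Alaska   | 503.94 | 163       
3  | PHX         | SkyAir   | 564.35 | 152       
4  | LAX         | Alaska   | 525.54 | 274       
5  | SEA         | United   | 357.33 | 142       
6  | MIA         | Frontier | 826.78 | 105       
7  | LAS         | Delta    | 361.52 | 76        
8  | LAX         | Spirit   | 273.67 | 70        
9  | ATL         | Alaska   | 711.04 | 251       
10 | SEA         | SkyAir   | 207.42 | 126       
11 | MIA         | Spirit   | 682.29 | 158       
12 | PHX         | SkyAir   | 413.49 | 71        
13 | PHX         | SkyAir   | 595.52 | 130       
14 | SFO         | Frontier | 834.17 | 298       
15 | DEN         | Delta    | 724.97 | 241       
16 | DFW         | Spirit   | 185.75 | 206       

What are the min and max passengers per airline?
SELECT airline, MIN(passengers), MAX(passengers)
FROM flights
GROUP BY airline

Result:
  Alaska: min=163, max=274
  Delta: min=76, max=241
  Frontier: min=105, max=298
  SkyAir: min=71, max=152
  Spirit: min=70, max=206
  United: min=142, max=142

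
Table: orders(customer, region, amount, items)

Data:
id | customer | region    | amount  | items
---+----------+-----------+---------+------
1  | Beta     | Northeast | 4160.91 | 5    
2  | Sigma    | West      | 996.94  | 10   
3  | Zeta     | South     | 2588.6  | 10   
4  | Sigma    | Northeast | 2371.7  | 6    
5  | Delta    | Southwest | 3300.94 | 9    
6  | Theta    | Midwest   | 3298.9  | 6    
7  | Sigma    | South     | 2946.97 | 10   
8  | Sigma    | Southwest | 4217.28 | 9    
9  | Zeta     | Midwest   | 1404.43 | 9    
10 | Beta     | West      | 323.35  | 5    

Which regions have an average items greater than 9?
SELECT region, AVG(items)
FROM orders
GROUP BY region
HAVING AVG(items) > 9

Result:
  South: avg=10.00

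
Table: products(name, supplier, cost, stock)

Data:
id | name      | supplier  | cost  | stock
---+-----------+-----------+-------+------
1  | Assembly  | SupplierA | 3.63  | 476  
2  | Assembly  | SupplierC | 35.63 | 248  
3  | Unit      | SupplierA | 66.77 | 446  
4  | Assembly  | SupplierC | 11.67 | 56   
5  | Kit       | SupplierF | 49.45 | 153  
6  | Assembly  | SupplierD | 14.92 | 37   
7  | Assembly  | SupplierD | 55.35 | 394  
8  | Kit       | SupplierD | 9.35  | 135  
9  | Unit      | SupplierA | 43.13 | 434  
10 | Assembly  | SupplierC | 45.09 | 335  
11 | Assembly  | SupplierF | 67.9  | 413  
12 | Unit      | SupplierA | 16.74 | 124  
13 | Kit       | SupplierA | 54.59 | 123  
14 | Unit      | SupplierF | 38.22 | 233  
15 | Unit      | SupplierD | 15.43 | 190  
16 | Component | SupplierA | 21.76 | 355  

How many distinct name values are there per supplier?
SELECT supplier, COUNT(DISTINCT name)
FROM products
GROUP BY supplier

Result:
  SupplierA: 4 distinct
  SupplierC: 1 distinct
  SupplierD: 3 distinct
  SupplierF: 3 distinct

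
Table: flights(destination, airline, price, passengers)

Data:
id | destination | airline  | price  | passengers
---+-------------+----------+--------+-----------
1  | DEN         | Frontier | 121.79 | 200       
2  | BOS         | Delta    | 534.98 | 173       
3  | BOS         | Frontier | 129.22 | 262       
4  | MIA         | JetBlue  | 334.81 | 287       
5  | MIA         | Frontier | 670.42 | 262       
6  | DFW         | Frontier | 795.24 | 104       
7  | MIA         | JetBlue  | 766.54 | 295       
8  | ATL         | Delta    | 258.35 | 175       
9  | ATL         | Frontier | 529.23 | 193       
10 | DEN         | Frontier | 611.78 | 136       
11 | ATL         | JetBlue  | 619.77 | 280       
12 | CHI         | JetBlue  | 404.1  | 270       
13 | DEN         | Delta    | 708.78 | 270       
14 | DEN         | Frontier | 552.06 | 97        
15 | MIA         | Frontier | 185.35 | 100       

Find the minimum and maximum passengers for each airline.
SELECT airline, MIN(passengers), MAX(passengers)
FROM flights
GROUP BY airline

Result:
  Delta: min=173, max=270
  Frontier: min=97, max=262
  JetBlue: min=270, max=295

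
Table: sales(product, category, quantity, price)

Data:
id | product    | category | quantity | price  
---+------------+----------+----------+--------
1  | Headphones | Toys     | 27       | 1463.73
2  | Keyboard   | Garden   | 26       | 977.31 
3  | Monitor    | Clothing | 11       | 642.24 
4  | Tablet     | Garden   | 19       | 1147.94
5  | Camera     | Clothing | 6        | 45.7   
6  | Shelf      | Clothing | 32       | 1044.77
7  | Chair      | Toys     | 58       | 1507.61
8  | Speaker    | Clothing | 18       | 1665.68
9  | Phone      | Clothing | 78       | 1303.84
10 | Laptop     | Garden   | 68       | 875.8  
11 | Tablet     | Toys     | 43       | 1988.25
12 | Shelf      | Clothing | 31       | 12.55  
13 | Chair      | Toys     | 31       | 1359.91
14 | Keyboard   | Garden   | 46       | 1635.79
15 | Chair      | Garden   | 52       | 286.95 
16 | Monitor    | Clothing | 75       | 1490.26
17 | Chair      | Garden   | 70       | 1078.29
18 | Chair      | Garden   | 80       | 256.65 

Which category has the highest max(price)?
SELECT category, MAX(price) as val
FROM sales
GROUP BY category
ORDER BY val DESC
LIMIT 1

Result: Toys with max(price) = 1988.25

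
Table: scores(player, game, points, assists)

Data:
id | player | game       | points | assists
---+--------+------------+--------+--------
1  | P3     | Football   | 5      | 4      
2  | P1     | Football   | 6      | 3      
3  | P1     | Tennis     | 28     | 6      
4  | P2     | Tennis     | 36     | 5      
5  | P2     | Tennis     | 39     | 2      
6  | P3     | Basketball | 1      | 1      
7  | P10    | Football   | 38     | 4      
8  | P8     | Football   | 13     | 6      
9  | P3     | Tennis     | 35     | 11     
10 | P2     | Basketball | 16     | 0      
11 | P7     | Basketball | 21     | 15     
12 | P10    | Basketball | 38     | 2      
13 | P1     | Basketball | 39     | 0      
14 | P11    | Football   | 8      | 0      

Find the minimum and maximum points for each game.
SELECT game, MIN(points), MAX(points)
FROM scores
GROUP BY game

Result:
  Basketball: min=1, max=39
  Football: min=5, max=38
  Tennis: min=28, max=39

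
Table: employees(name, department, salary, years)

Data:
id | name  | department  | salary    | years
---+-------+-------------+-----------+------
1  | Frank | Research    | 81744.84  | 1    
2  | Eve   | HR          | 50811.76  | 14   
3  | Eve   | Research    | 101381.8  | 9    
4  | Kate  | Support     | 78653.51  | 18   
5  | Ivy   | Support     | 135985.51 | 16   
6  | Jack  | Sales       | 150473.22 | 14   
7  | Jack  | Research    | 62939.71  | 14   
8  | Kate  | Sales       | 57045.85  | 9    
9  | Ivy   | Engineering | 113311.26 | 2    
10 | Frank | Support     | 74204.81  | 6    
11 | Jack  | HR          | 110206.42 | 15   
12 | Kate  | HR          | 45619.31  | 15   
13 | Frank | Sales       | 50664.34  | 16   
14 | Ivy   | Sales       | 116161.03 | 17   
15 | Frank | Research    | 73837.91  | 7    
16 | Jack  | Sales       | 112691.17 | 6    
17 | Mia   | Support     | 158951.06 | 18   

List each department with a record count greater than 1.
SELECT department, COUNT(*) as cnt
FROM employees
GROUP BY department
HAVING COUNT(*) > 1

Result:
  HR: 3
  Research: 4
  Sales: 5
  Support: 4

Note: HAVING filters groups after aggregation, WHERE filters rows before.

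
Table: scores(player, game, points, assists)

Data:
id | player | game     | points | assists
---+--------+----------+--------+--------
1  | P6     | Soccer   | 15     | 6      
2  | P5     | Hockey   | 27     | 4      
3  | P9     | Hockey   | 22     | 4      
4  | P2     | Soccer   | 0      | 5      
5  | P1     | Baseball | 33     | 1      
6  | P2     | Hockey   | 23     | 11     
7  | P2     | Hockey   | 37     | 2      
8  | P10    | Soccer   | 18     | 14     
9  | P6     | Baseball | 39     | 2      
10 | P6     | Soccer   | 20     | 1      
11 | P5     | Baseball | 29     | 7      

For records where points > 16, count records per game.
SELECT game, COUNT(*)
FROM scores
WHERE points > 16
GROUP BY game

Note: WHERE filters rows before grouping.

Result:
  Baseball: 3
  Hockey: 4
  Soccer: 2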